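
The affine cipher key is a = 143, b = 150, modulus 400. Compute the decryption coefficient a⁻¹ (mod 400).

207

Apply the Euclidean algorithm to 400 and 143:
400 = 2×143 + 114
143 = 1×114 + 29
114 = 3×29 + 27
29 = 1×27 + 2
27 = 13×2 + 1
2 = 2×1 + 0
The gcd is 1. Working backward:
1 = 27 − 13·2
1 = −13·29 + 14·27
1 = 14·114 − 55·29
1 = −55·143 + 69·114
1 = 69·400 − 193·143
So 143·(-193) ≡ 1 (mod 400), and -193 ≡ 207 (mod 400).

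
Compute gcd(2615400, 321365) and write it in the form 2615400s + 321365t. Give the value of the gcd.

Repeated division:
2615400 = 8·321365 + 44480
321365 = 7·44480 + 10005
44480 = 4·10005 + 4460
10005 = 2·4460 + 1085
4460 = 4·1085 + 120
1085 = 9·120 + 5
120 = 24·5 + 0
gcd(2615400, 321365) = 5.
Back-substituting:
5 = 1085 − 9·120
5 = −9·4460 + 37·1085
5 = 37·10005 − 83·4460
5 = −83·44480 + 369·10005
5 = 369·321365 − 2666·44480
5 = −2666·2615400 + 21697·321365
So 5 = (-2666)·2615400 + (21697)·321365.

5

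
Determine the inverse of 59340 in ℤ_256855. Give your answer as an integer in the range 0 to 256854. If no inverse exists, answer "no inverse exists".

no inverse exists

Euclidean algorithm on 256855, 59340:
256855 = 4·59340 + 19495
59340 = 3·19495 + 855
19495 = 22·855 + 685
855 = 1·685 + 170
685 = 4·170 + 5
170 = 34·5 + 0
Since gcd = 5 > 1, 59340 is not a unit mod 256855.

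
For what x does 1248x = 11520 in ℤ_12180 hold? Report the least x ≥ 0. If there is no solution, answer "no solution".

First find gcd(1248, 12180):
12180 = 9*1248 + 948
1248 = 1*948 + 300
948 = 3*300 + 48
300 = 6*48 + 12
48 = 4*12 + 0
gcd = 12 and 12 | 11520, so solutions exist. Divide through by 12: 104x ≡ 960 (mod 1015).
Now find 104⁻¹ mod 1015:
1015 = 9×104 + 79
104 = 1×79 + 25
79 = 3×25 + 4
25 = 6×4 + 1
4 = 4×1 + 0
Back-substitute:
1 = 25 − 6·4
1 = −6·79 + 19·25
1 = 19·104 − 25·79
1 = −25·1015 + 244·104
So 104⁻¹ ≡ 244 (mod 1015).
Then x ≡ 244·960 ≡ 790 (mod 1015); the smallest non-negative solution is x = 790.

790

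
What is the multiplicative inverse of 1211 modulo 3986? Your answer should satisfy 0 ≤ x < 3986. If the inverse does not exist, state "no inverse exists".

813

Extended Euclidean algorithm:
3986 = 3·1211 + 353
1211 = 3·353 + 152
353 = 2·152 + 49
152 = 3·49 + 5
49 = 9·5 + 4
5 = 1·4 + 1
4 = 4·1 + 0
Since gcd(1211, 3986) = 1, back-substitute to write 1 as a combination:
1 = 5 − 4
1 = −49 + 10·5
1 = 10·152 − 31·49
1 = −31·353 + 72·152
1 = 72·1211 − 247·353
1 = −247·3986 + 813·1211
So 1211·813 ≡ 1 (mod 3986).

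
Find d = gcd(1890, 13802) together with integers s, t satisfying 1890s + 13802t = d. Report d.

Apply Euclid's algorithm to 13802 and 1890:
13802 = 7×1890 + 572
1890 = 3×572 + 174
572 = 3×174 + 50
174 = 3×50 + 24
50 = 2×24 + 2
24 = 12×2 + 0
gcd(1890, 13802) = 2.
Express as a combination:
2 = 50 − 2·24
2 = −2·174 + 7·50
2 = 7·572 − 23·174
2 = −23·1890 + 76·572
2 = 76·13802 − 555·1890
So 2 = (76)·13802 + (-555)·1890.

2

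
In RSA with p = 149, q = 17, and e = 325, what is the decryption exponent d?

2317

φ(n) = (p−1)(q−1) = 148·16 = 2368.
Need d with 325·d ≡ 1 (mod 2368). Apply the extended Euclidean algorithm:
2368 = 7·325 + 93
325 = 3·93 + 46
93 = 2·46 + 1
46 = 46·1 + 0
Back-substitute:
1 = 93 − 2·46
1 = −2·325 + 7·93
1 = 7·2368 − 51·325
So 325·(-51) ≡ 1 (mod 2368), hence d ≡ -51 ≡ 2317 (mod 2368).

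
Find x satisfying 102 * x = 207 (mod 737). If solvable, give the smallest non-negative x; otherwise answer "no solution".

674

First find gcd(102, 737):
737 = 7·102 + 23
102 = 4·23 + 10
23 = 2·10 + 3
10 = 3·3 + 1
3 = 3·1 + 0
gcd = 1, so a unique solution mod 737 exists.
Back-substitute for the Bézout coefficients:
1 = 10 − 3·3
1 = −3·23 + 7·10
1 = 7·102 − 31·23
1 = −31·737 + 224·102
So 102·(224) ≡ 1 (mod 737), giving 102⁻¹ ≡ 224.
x ≡ 102⁻¹·207 ≡ 224·207 ≡ 674 (mod 737).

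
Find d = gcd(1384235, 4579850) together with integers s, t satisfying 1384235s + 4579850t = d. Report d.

5

Repeated division:
4579850 = 3×1384235 + 427145
1384235 = 3×427145 + 102800
427145 = 4×102800 + 15945
102800 = 6×15945 + 7130
15945 = 2×7130 + 1685
7130 = 4×1685 + 390
1685 = 4×390 + 125
390 = 3×125 + 15
125 = 8×15 + 5
15 = 3×5 + 0
gcd(1384235, 4579850) = 5.
Express as a combination:
5 = 125 − 8·15
5 = −8·390 + 25·125
5 = 25·1685 − 108·390
5 = −108·7130 + 457·1685
5 = 457·15945 − 1022·7130
5 = −1022·102800 + 6589·15945
5 = 6589·427145 − 27378·102800
5 = −27378·1384235 + 88723·427145
5 = 88723·4579850 − 293547·1384235
So 5 = (88723)·4579850 + (-293547)·1384235.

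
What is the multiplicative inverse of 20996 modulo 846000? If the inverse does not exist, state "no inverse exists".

no inverse exists

Euclidean algorithm on 846000, 20996:
846000 = 40·20996 + 6160
20996 = 3·6160 + 2516
6160 = 2·2516 + 1128
2516 = 2·1128 + 260
1128 = 4·260 + 88
260 = 2·88 + 84
88 = 1·84 + 4
84 = 21·4 + 0
The gcd is 4, not 1, hence no inverse exists.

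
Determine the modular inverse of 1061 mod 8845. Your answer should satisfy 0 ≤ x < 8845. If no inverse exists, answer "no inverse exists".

2651

Run Euclid on (8845, 1061):
8845 = 8×1061 + 357
1061 = 2×357 + 347
357 = 1×347 + 10
347 = 34×10 + 7
10 = 1×7 + 3
7 = 2×3 + 1
3 = 3×1 + 0
The gcd is 1. Working backward:
1 = 7 − 2·3
1 = −2·10 + 3·7
1 = 3·347 − 104·10
1 = −104·357 + 107·347
1 = 107·1061 − 318·357
1 = −318·8845 + 2651·1061
So 1061·2651 ≡ 1 (mod 8845).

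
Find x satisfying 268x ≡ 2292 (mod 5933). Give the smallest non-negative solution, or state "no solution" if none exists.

First find gcd(268, 5933):
5933 = 22*268 + 37
268 = 7*37 + 9
37 = 4*9 + 1
9 = 9*1 + 0
gcd = 1, so a unique solution mod 5933 exists.
Back-substitute for the Bézout coefficients:
1 = 37 − 4·9
1 = −4·268 + 29·37
1 = 29·5933 − 642·268
So 268·(-642) ≡ 1 (mod 5933), giving 268⁻¹ ≡ 5291.
x ≡ 268⁻¹·2292 ≡ 5291·2292 ≡ 5853 (mod 5933).

5853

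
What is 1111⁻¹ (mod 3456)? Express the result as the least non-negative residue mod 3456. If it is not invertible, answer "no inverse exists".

Run Euclid on (3456, 1111):
3456 = 3×1111 + 123
1111 = 9×123 + 4
123 = 30×4 + 3
4 = 1×3 + 1
3 = 3×1 + 0
gcd = 1, so the inverse exists. Back-substitute:
1 = 4 − 3
1 = −123 + 31·4
1 = 31·1111 − 280·123
1 = −280·3456 + 871·1111
So 1111·871 ≡ 1 (mod 3456).

871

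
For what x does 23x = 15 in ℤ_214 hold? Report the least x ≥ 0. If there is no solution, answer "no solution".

First find gcd(23, 214):
214 = 9×23 + 7
23 = 3×7 + 2
7 = 3×2 + 1
2 = 2×1 + 0
gcd = 1, so a unique solution mod 214 exists.
Back-substitute for the Bézout coefficients:
1 = 7 − 3·2
1 = −3·23 + 10·7
1 = 10·214 − 93·23
So 23·(-93) ≡ 1 (mod 214), giving 23⁻¹ ≡ 121.
x ≡ 23⁻¹·15 ≡ 121·15 ≡ 103 (mod 214).

103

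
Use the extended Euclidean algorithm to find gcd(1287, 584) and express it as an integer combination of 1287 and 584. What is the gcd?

1

Euclidean algorithm:
1287 = 2·584 + 119
584 = 4·119 + 108
119 = 1·108 + 11
108 = 9·11 + 9
11 = 1·9 + 2
9 = 4·2 + 1
2 = 2·1 + 0
gcd(1287, 584) = 1.
Express as a combination:
1 = 9 − 4·2
1 = −4·11 + 5·9
1 = 5·108 − 49·11
1 = −49·119 + 54·108
1 = 54·584 − 265·119
1 = −265·1287 + 584·584
So 1 = (-265)·1287 + (584)·584.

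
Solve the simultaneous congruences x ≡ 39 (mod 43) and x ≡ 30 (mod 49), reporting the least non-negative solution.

Write x = 39 + 43·k. Then 43·k ≡ 30 − 39 ≡ 40 (mod 49).
Need 43⁻¹ mod 49. Extended Euclid on (49, 43):
49 = 1×43 + 6
43 = 7×6 + 1
6 = 6×1 + 0
Back-substitute:
1 = 43 − 7·6
1 = −7·49 + 8·43
43⁻¹ ≡ 8 (mod 49), so k ≡ 8·40 ≡ 26 (mod 49).
x = 39 + 43·26 = 1157.

1157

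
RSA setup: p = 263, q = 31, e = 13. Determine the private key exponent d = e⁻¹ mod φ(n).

4837

φ(n) = (p−1)(q−1) = 262·30 = 7860.
Need d with 13·d ≡ 1 (mod 7860). Apply the extended Euclidean algorithm:
7860 = 604·13 + 8
13 = 1·8 + 5
8 = 1·5 + 3
5 = 1·3 + 2
3 = 1·2 + 1
2 = 2·1 + 0
Back-substitute:
1 = 3 − 2
1 = −5 + 2·3
1 = 2·8 − 3·5
1 = −3·13 + 5·8
1 = 5·7860 − 3023·13
So 13·(-3023) ≡ 1 (mod 7860), hence d ≡ -3023 ≡ 4837 (mod 7860).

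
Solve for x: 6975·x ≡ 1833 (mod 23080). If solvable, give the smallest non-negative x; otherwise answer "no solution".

no solution

gcd(6975, 23080):
23080 = 3*6975 + 2155
6975 = 3*2155 + 510
2155 = 4*510 + 115
510 = 4*115 + 50
115 = 2*50 + 15
50 = 3*15 + 5
15 = 3*5 + 0
gcd = 5, but 5 ∤ 1833, so the congruence has no solution.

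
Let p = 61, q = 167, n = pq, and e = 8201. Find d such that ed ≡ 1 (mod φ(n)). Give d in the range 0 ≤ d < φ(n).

φ(n) = (p−1)(q−1) = 60·166 = 9960.
Need d with 8201·d ≡ 1 (mod 9960). Apply the extended Euclidean algorithm:
9960 = 1×8201 + 1759
8201 = 4×1759 + 1165
1759 = 1×1165 + 594
1165 = 1×594 + 571
594 = 1×571 + 23
571 = 24×23 + 19
23 = 1×19 + 4
19 = 4×4 + 3
4 = 1×3 + 1
3 = 3×1 + 0
Back-substitute:
1 = 4 − 3
1 = −19 + 5·4
1 = 5·23 − 6·19
1 = −6·571 + 149·23
1 = 149·594 − 155·571
1 = −155·1165 + 304·594
1 = 304·1759 − 459·1165
1 = −459·8201 + 2140·1759
1 = 2140·9960 − 2599·8201
So 8201·(-2599) ≡ 1 (mod 9960), hence d ≡ -2599 ≡ 7361 (mod 9960).

7361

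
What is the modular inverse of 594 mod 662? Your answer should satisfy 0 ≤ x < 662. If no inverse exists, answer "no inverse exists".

no inverse exists

Compute gcd(594, 662):
662 = 1*594 + 68
594 = 8*68 + 50
68 = 1*50 + 18
50 = 2*18 + 14
18 = 1*14 + 4
14 = 3*4 + 2
4 = 2*2 + 0
gcd(594, 662) = 2 ≠ 1, so 594 has no multiplicative inverse modulo 662.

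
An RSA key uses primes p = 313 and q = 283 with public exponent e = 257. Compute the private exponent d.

81137

φ(n) = (p−1)(q−1) = 312·282 = 87984.
Need d with 257·d ≡ 1 (mod 87984). Apply the extended Euclidean algorithm:
87984 = 342×257 + 90
257 = 2×90 + 77
90 = 1×77 + 13
77 = 5×13 + 12
13 = 1×12 + 1
12 = 12×1 + 0
Back-substitute:
1 = 13 − 12
1 = −77 + 6·13
1 = 6·90 − 7·77
1 = −7·257 + 20·90
1 = 20·87984 − 6847·257
So 257·(-6847) ≡ 1 (mod 87984), hence d ≡ -6847 ≡ 81137 (mod 87984).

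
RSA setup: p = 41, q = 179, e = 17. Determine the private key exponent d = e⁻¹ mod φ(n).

φ(n) = (p−1)(q−1) = 40·178 = 7120.
Need d with 17·d ≡ 1 (mod 7120). Apply the extended Euclidean algorithm:
7120 = 418*17 + 14
17 = 1*14 + 3
14 = 4*3 + 2
3 = 1*2 + 1
2 = 2*1 + 0
Back-substitute:
1 = 3 − 2
1 = −14 + 5·3
1 = 5·17 − 6·14
1 = −6·7120 + 2513·17
So 17·2513 ≡ 1 (mod 7120), hence d = 2513.

2513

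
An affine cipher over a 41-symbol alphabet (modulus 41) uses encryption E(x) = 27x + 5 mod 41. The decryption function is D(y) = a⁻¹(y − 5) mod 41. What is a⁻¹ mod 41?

38

Extended Euclidean algorithm:
41 = 1×27 + 14
27 = 1×14 + 13
14 = 1×13 + 1
13 = 13×1 + 0
gcd = 1, so the inverse exists. Back-substitute:
1 = 14 − 13
1 = −27 + 2·14
1 = 2·41 − 3·27
So 27·(-3) ≡ 1 (mod 41), and -3 ≡ 38 (mod 41).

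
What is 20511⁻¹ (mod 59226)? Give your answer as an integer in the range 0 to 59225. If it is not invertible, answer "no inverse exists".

Euclidean algorithm on 59226, 20511:
59226 = 2·20511 + 18204
20511 = 1·18204 + 2307
18204 = 7·2307 + 2055
2307 = 1·2055 + 252
2055 = 8·252 + 39
252 = 6·39 + 18
39 = 2·18 + 3
18 = 6·3 + 0
gcd(20511, 59226) = 3 ≠ 1, so 20511 has no multiplicative inverse modulo 59226.

no inverse exists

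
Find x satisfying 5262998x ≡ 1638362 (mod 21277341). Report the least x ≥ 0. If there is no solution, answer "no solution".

First find gcd(5262998, 21277341):
21277341 = 4×5262998 + 225349
5262998 = 23×225349 + 79971
225349 = 2×79971 + 65407
79971 = 1×65407 + 14564
65407 = 4×14564 + 7151
14564 = 2×7151 + 262
7151 = 27×262 + 77
262 = 3×77 + 31
77 = 2×31 + 15
31 = 2×15 + 1
15 = 15×1 + 0
gcd = 1, so a unique solution mod 21277341 exists.
Back-substitute for the Bézout coefficients:
1 = 31 − 2·15
1 = −2·77 + 5·31
1 = 5·262 − 17·77
1 = −17·7151 + 464·262
1 = 464·14564 − 945·7151
1 = −945·65407 + 4244·14564
1 = 4244·79971 − 5189·65407
1 = −5189·225349 + 14622·79971
1 = 14622·5262998 − 341495·225349
1 = −341495·21277341 + 1380602·5262998
So 5262998·(1380602) ≡ 1 (mod 21277341), giving 5262998⁻¹ ≡ 1380602.
x ≡ 5262998⁻¹·1638362 ≡ 1380602·1638362 ≡ 16841578 (mod 21277341).

16841578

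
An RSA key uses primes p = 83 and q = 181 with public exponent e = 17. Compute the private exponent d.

3473

φ(n) = (p−1)(q−1) = 82·180 = 14760.
Need d with 17·d ≡ 1 (mod 14760). Apply the extended Euclidean algorithm:
14760 = 868·17 + 4
17 = 4·4 + 1
4 = 4·1 + 0
Back-substitute:
1 = 17 − 4·4
1 = −4·14760 + 3473·17
So 17·3473 ≡ 1 (mod 14760), hence d = 3473.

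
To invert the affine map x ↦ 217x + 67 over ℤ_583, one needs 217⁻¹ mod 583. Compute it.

403

gcd(583, 217) by repeated division:
583 = 2·217 + 149
217 = 1·149 + 68
149 = 2·68 + 13
68 = 5·13 + 3
13 = 4·3 + 1
3 = 3·1 + 0
The gcd is 1. Working backward:
1 = 13 − 4·3
1 = −4·68 + 21·13
1 = 21·149 − 46·68
1 = −46·217 + 67·149
1 = 67·583 − 180·217
Thus 217·(-180) ≡ 1 (mod 583); reducing, -180 mod 583 = 403.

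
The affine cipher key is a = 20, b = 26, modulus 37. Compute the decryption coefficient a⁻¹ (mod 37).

Apply the Euclidean algorithm to 37 and 20:
37 = 1*20 + 17
20 = 1*17 + 3
17 = 5*3 + 2
3 = 1*2 + 1
2 = 2*1 + 0
gcd = 1, so the inverse exists. Back-substitute:
1 = 3 − 2
1 = −17 + 6·3
1 = 6·20 − 7·17
1 = −7·37 + 13·20
So 20·13 ≡ 1 (mod 37).

13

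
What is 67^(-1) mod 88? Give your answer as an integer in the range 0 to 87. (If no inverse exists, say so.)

Apply the Euclidean algorithm to 88 and 67:
88 = 1*67 + 21
67 = 3*21 + 4
21 = 5*4 + 1
4 = 4*1 + 0
gcd = 1, so the inverse exists. Back-substitute:
1 = 21 − 5·4
1 = −5·67 + 16·21
1 = 16·88 − 21·67
Thus 67·(-21) ≡ 1 (mod 88); reducing, -21 mod 88 = 67.

67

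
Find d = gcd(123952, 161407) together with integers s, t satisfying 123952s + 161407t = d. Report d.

Apply Euclid's algorithm to 161407 and 123952:
161407 = 1·123952 + 37455
123952 = 3·37455 + 11587
37455 = 3·11587 + 2694
11587 = 4·2694 + 811
2694 = 3·811 + 261
811 = 3·261 + 28
261 = 9·28 + 9
28 = 3·9 + 1
9 = 9·1 + 0
gcd(123952, 161407) = 1.
Express as a combination:
1 = 28 − 3·9
1 = −3·261 + 28·28
1 = 28·811 − 87·261
1 = −87·2694 + 289·811
1 = 289·11587 − 1243·2694
1 = −1243·37455 + 4018·11587
1 = 4018·123952 − 13297·37455
1 = −13297·161407 + 17315·123952
So 1 = (-13297)·161407 + (17315)·123952.

1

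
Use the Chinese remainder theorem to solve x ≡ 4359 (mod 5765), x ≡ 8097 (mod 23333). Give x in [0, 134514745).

82466919

Write x = 4359 + 5765·k. Then 5765·k ≡ 8097 − 4359 ≡ 3738 (mod 23333).
Need 5765⁻¹ mod 23333. Extended Euclid on (23333, 5765):
23333 = 4·5765 + 273
5765 = 21·273 + 32
273 = 8·32 + 17
32 = 1·17 + 15
17 = 1·15 + 2
15 = 7·2 + 1
2 = 2·1 + 0
Back-substitute:
1 = 15 − 7·2
1 = −7·17 + 8·15
1 = 8·32 − 15·17
1 = −15·273 + 128·32
1 = 128·5765 − 2703·273
1 = −2703·23333 + 10940·5765
5765⁻¹ ≡ 10940 (mod 23333), so k ≡ 10940·3738 ≡ 14304 (mod 23333).
x = 4359 + 5765·14304 = 82466919.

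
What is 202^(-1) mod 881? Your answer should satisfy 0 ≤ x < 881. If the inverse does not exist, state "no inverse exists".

362

gcd(881, 202) by repeated division:
881 = 4·202 + 73
202 = 2·73 + 56
73 = 1·56 + 17
56 = 3·17 + 5
17 = 3·5 + 2
5 = 2·2 + 1
2 = 2·1 + 0
The gcd is 1. Working backward:
1 = 5 − 2·2
1 = −2·17 + 7·5
1 = 7·56 − 23·17
1 = −23·73 + 30·56
1 = 30·202 − 83·73
1 = −83·881 + 362·202
So 202·362 ≡ 1 (mod 881).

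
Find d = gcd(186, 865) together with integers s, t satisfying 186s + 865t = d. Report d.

Euclidean algorithm:
865 = 4*186 + 121
186 = 1*121 + 65
121 = 1*65 + 56
65 = 1*56 + 9
56 = 6*9 + 2
9 = 4*2 + 1
2 = 2*1 + 0
gcd(186, 865) = 1.
Express as a combination:
1 = 9 − 4·2
1 = −4·56 + 25·9
1 = 25·65 − 29·56
1 = −29·121 + 54·65
1 = 54·186 − 83·121
1 = −83·865 + 386·186
So 1 = (-83)·865 + (386)·186.

1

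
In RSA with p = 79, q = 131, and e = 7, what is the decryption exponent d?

φ(n) = (p−1)(q−1) = 78·130 = 10140.
Need d with 7·d ≡ 1 (mod 10140). Apply the extended Euclidean algorithm:
10140 = 1448*7 + 4
7 = 1*4 + 3
4 = 1*3 + 1
3 = 3*1 + 0
Back-substitute:
1 = 4 − 3
1 = −7 + 2·4
1 = 2·10140 − 2897·7
So 7·(-2897) ≡ 1 (mod 10140), hence d ≡ -2897 ≡ 7243 (mod 10140).

7243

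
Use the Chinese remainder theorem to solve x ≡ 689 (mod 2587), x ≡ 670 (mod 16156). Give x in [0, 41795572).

Write x = 689 + 2587·k. Then 2587·k ≡ 670 − 689 ≡ 16137 (mod 16156).
Need 2587⁻¹ mod 16156. Extended Euclid on (16156, 2587):
16156 = 6·2587 + 634
2587 = 4·634 + 51
634 = 12·51 + 22
51 = 2·22 + 7
22 = 3·7 + 1
7 = 7·1 + 0
Back-substitute:
1 = 22 − 3·7
1 = −3·51 + 7·22
1 = 7·634 − 87·51
1 = −87·2587 + 355·634
1 = 355·16156 − 2217·2587
2587⁻¹ ≡ 13939 (mod 16156), so k ≡ 13939·16137 ≡ 9811 (mod 16156).
x = 689 + 2587·9811 = 25381746.

25381746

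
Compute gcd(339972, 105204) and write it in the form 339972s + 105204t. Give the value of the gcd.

Apply Euclid's algorithm to 339972 and 105204:
339972 = 3×105204 + 24360
105204 = 4×24360 + 7764
24360 = 3×7764 + 1068
7764 = 7×1068 + 288
1068 = 3×288 + 204
288 = 1×204 + 84
204 = 2×84 + 36
84 = 2×36 + 12
36 = 3×12 + 0
gcd(339972, 105204) = 12.
Back-substituting:
12 = 84 − 2·36
12 = −2·204 + 5·84
12 = 5·288 − 7·204
12 = −7·1068 + 26·288
12 = 26·7764 − 189·1068
12 = −189·24360 + 593·7764
12 = 593·105204 − 2561·24360
12 = −2561·339972 + 8276·105204
So 12 = (-2561)·339972 + (8276)·105204.

12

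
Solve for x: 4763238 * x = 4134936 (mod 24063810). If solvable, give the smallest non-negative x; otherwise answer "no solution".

1010787

First find gcd(4763238, 24063810):
24063810 = 5·4763238 + 247620
4763238 = 19·247620 + 58458
247620 = 4·58458 + 13788
58458 = 4·13788 + 3306
13788 = 4·3306 + 564
3306 = 5·564 + 486
564 = 1·486 + 78
486 = 6·78 + 18
78 = 4·18 + 6
18 = 3·6 + 0
gcd = 6 and 6 | 4134936, so solutions exist. Divide through by 6: 793873x ≡ 689156 (mod 4010635).
Now find 793873⁻¹ mod 4010635:
4010635 = 5*793873 + 41270
793873 = 19*41270 + 9743
41270 = 4*9743 + 2298
9743 = 4*2298 + 551
2298 = 4*551 + 94
551 = 5*94 + 81
94 = 1*81 + 13
81 = 6*13 + 3
13 = 4*3 + 1
3 = 3*1 + 0
Back-substitute:
1 = 13 − 4·3
1 = −4·81 + 25·13
1 = 25·94 − 29·81
1 = −29·551 + 170·94
1 = 170·2298 − 709·551
1 = −709·9743 + 3006·2298
1 = 3006·41270 − 12733·9743
1 = −12733·793873 + 244933·41270
1 = 244933·4010635 − 1237398·793873
So 793873·(-1237398) ≡ 1 (mod 4010635), i.e. 793873⁻¹ ≡ 2773237.
Then x ≡ 2773237·689156 ≡ 1010787 (mod 4010635); the smallest non-negative solution is x = 1010787.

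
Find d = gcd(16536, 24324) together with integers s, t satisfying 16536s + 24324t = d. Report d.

12

Euclidean algorithm:
24324 = 1·16536 + 7788
16536 = 2·7788 + 960
7788 = 8·960 + 108
960 = 8·108 + 96
108 = 1·96 + 12
96 = 8·12 + 0
gcd(16536, 24324) = 12.
Back-substituting:
12 = 108 − 96
12 = −960 + 9·108
12 = 9·7788 − 73·960
12 = −73·16536 + 155·7788
12 = 155·24324 − 228·16536
So 12 = (155)·24324 + (-228)·16536.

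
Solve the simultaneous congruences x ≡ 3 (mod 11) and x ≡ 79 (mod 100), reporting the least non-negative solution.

Write x = 3 + 11·k. Then 11·k ≡ 79 − 3 ≡ 76 (mod 100).
Need 11⁻¹ mod 100. Extended Euclid on (100, 11):
100 = 9·11 + 1
11 = 11·1 + 0
Back-substitute:
1 = 100 − 9·11
11⁻¹ ≡ 91 (mod 100), so k ≡ 91·76 ≡ 16 (mod 100).
x = 3 + 11·16 = 179.

179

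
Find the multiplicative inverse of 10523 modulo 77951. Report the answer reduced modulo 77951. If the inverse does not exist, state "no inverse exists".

73899

Apply the Euclidean algorithm to 77951 and 10523:
77951 = 7·10523 + 4290
10523 = 2·4290 + 1943
4290 = 2·1943 + 404
1943 = 4·404 + 327
404 = 1·327 + 77
327 = 4·77 + 19
77 = 4·19 + 1
19 = 19·1 + 0
Since gcd(10523, 77951) = 1, back-substitute to write 1 as a combination:
1 = 77 − 4·19
1 = −4·327 + 17·77
1 = 17·404 − 21·327
1 = −21·1943 + 101·404
1 = 101·4290 − 223·1943
1 = −223·10523 + 547·4290
1 = 547·77951 − 4052·10523
Hence 10523⁻¹ ≡ -4052 ≡ 73899 (mod 77951).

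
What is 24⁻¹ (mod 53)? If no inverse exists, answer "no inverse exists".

42

Apply the Euclidean algorithm to 53 and 24:
53 = 2·24 + 5
24 = 4·5 + 4
5 = 1·4 + 1
4 = 4·1 + 0
gcd = 1, so the inverse exists. Back-substitute:
1 = 5 − 4
1 = −24 + 5·5
1 = 5·53 − 11·24
So 24·(-11) ≡ 1 (mod 53), and -11 ≡ 42 (mod 53).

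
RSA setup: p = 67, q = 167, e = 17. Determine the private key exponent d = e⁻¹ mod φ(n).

φ(n) = (p−1)(q−1) = 66·166 = 10956.
Need d with 17·d ≡ 1 (mod 10956). Apply the extended Euclidean algorithm:
10956 = 644×17 + 8
17 = 2×8 + 1
8 = 8×1 + 0
Back-substitute:
1 = 17 − 2·8
1 = −2·10956 + 1289·17
So 17·1289 ≡ 1 (mod 10956), hence d = 1289.

1289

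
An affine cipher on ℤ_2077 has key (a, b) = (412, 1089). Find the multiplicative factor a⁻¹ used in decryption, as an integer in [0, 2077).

1588

gcd(2077, 412) by repeated division:
2077 = 5·412 + 17
412 = 24·17 + 4
17 = 4·4 + 1
4 = 4·1 + 0
Since gcd(412, 2077) = 1, back-substitute to write 1 as a combination:
1 = 17 − 4·4
1 = −4·412 + 97·17
1 = 97·2077 − 489·412
Thus 412·(-489) ≡ 1 (mod 2077); reducing, -489 mod 2077 = 1588.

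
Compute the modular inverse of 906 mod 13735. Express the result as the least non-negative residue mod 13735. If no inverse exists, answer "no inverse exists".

13356

Extended Euclidean algorithm:
13735 = 15×906 + 145
906 = 6×145 + 36
145 = 4×36 + 1
36 = 36×1 + 0
Since gcd(906, 13735) = 1, back-substitute to write 1 as a combination:
1 = 145 − 4·36
1 = −4·906 + 25·145
1 = 25·13735 − 379·906
Hence 906⁻¹ ≡ -379 ≡ 13356 (mod 13735).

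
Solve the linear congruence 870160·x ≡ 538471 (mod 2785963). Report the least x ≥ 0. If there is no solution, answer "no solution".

162783

First find gcd(870160, 2785963):
2785963 = 3·870160 + 175483
870160 = 4·175483 + 168228
175483 = 1·168228 + 7255
168228 = 23·7255 + 1363
7255 = 5·1363 + 440
1363 = 3·440 + 43
440 = 10·43 + 10
43 = 4·10 + 3
10 = 3·3 + 1
3 = 3·1 + 0
gcd = 1, so a unique solution mod 2785963 exists.
Back-substitute for the Bézout coefficients:
1 = 10 − 3·3
1 = −3·43 + 13·10
1 = 13·440 − 133·43
1 = −133·1363 + 412·440
1 = 412·7255 − 2193·1363
1 = −2193·168228 + 50851·7255
1 = 50851·175483 − 53044·168228
1 = −53044·870160 + 263027·175483
1 = 263027·2785963 − 842125·870160
So 870160·(-842125) ≡ 1 (mod 2785963), giving 870160⁻¹ ≡ 1943838.
x ≡ 870160⁻¹·538471 ≡ 1943838·538471 ≡ 162783 (mod 2785963).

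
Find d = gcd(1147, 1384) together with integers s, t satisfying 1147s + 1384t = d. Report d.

1

Euclidean algorithm:
1384 = 1*1147 + 237
1147 = 4*237 + 199
237 = 1*199 + 38
199 = 5*38 + 9
38 = 4*9 + 2
9 = 4*2 + 1
2 = 2*1 + 0
gcd(1147, 1384) = 1.
Back-substituting:
1 = 9 − 4·2
1 = −4·38 + 17·9
1 = 17·199 − 89·38
1 = −89·237 + 106·199
1 = 106·1147 − 513·237
1 = −513·1384 + 619·1147
So 1 = (-513)·1384 + (619)·1147.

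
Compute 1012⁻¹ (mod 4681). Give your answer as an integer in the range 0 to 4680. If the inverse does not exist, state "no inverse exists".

1161

Run Euclid on (4681, 1012):
4681 = 4×1012 + 633
1012 = 1×633 + 379
633 = 1×379 + 254
379 = 1×254 + 125
254 = 2×125 + 4
125 = 31×4 + 1
4 = 4×1 + 0
The gcd is 1. Working backward:
1 = 125 − 31·4
1 = −31·254 + 63·125
1 = 63·379 − 94·254
1 = −94·633 + 157·379
1 = 157·1012 − 251·633
1 = −251·4681 + 1161·1012
So 1012·1161 ≡ 1 (mod 4681).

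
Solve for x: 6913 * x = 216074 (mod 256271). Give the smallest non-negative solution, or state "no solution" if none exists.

186609

First find gcd(6913, 256271):
256271 = 37·6913 + 490
6913 = 14·490 + 53
490 = 9·53 + 13
53 = 4·13 + 1
13 = 13·1 + 0
gcd = 1, so a unique solution mod 256271 exists.
Back-substitute for the Bézout coefficients:
1 = 53 − 4·13
1 = −4·490 + 37·53
1 = 37·6913 − 522·490
1 = −522·256271 + 19351·6913
So 6913·(19351) ≡ 1 (mod 256271), giving 6913⁻¹ ≡ 19351.
x ≡ 6913⁻¹·216074 ≡ 19351·216074 ≡ 186609 (mod 256271).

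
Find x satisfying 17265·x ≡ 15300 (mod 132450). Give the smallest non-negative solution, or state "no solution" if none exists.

7450

First find gcd(17265, 132450):
132450 = 7*17265 + 11595
17265 = 1*11595 + 5670
11595 = 2*5670 + 255
5670 = 22*255 + 60
255 = 4*60 + 15
60 = 4*15 + 0
gcd = 15 and 15 | 15300, so solutions exist. Divide through by 15: 1151x ≡ 1020 (mod 8830).
Now find 1151⁻¹ mod 8830:
8830 = 7·1151 + 773
1151 = 1·773 + 378
773 = 2·378 + 17
378 = 22·17 + 4
17 = 4·4 + 1
4 = 4·1 + 0
Back-substitute:
1 = 17 − 4·4
1 = −4·378 + 89·17
1 = 89·773 − 182·378
1 = −182·1151 + 271·773
1 = 271·8830 − 2079·1151
So 1151·(-2079) ≡ 1 (mod 8830), i.e. 1151⁻¹ ≡ 6751.
Then x ≡ 6751·1020 ≡ 7450 (mod 8830); the smallest non-negative solution is x = 7450.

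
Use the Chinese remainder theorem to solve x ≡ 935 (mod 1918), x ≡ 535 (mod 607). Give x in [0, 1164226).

Write x = 935 + 1918·k. Then 1918·k ≡ 535 − 935 ≡ 207 (mod 607).
Need 1918⁻¹ mod 607. Extended Euclid on (607, 97):
607 = 6·97 + 25
97 = 3·25 + 22
25 = 1·22 + 3
22 = 7·3 + 1
3 = 3·1 + 0
Back-substitute:
1 = 22 − 7·3
1 = −7·25 + 8·22
1 = 8·97 − 31·25
1 = −31·607 + 194·97
1918⁻¹ ≡ 194 (mod 607), so k ≡ 194·207 ≡ 96 (mod 607).
x = 935 + 1918·96 = 185063.

185063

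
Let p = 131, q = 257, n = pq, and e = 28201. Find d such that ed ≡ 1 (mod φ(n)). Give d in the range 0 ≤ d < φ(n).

φ(n) = (p−1)(q−1) = 130·256 = 33280.
Need d with 28201·d ≡ 1 (mod 33280). Apply the extended Euclidean algorithm:
33280 = 1*28201 + 5079
28201 = 5*5079 + 2806
5079 = 1*2806 + 2273
2806 = 1*2273 + 533
2273 = 4*533 + 141
533 = 3*141 + 110
141 = 1*110 + 31
110 = 3*31 + 17
31 = 1*17 + 14
17 = 1*14 + 3
14 = 4*3 + 2
3 = 1*2 + 1
2 = 2*1 + 0
Back-substitute:
1 = 3 − 2
1 = −14 + 5·3
1 = 5·17 − 6·14
1 = −6·31 + 11·17
1 = 11·110 − 39·31
1 = −39·141 + 50·110
1 = 50·533 − 189·141
1 = −189·2273 + 806·533
1 = 806·2806 − 995·2273
1 = −995·5079 + 1801·2806
1 = 1801·28201 − 10000·5079
1 = −10000·33280 + 11801·28201
So 28201·11801 ≡ 1 (mod 33280), hence d = 11801.

11801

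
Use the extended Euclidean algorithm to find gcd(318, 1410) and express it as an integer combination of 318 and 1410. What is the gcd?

6

Euclidean algorithm:
1410 = 4*318 + 138
318 = 2*138 + 42
138 = 3*42 + 12
42 = 3*12 + 6
12 = 2*6 + 0
gcd(318, 1410) = 6.
Express as a combination:
6 = 42 − 3·12
6 = −3·138 + 10·42
6 = 10·318 − 23·138
6 = −23·1410 + 102·318
So 6 = (-23)·1410 + (102)·318.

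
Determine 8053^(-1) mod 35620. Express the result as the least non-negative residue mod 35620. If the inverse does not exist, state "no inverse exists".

24217

Run Euclid on (35620, 8053):
35620 = 4*8053 + 3408
8053 = 2*3408 + 1237
3408 = 2*1237 + 934
1237 = 1*934 + 303
934 = 3*303 + 25
303 = 12*25 + 3
25 = 8*3 + 1
3 = 3*1 + 0
gcd = 1, so the inverse exists. Back-substitute:
1 = 25 − 8·3
1 = −8·303 + 97·25
1 = 97·934 − 299·303
1 = −299·1237 + 396·934
1 = 396·3408 − 1091·1237
1 = −1091·8053 + 2578·3408
1 = 2578·35620 − 11403·8053
Hence 8053⁻¹ ≡ -11403 ≡ 24217 (mod 35620).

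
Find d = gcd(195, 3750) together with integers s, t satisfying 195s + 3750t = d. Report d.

Repeated division:
3750 = 19×195 + 45
195 = 4×45 + 15
45 = 3×15 + 0
gcd(195, 3750) = 15.
Express as a combination:
15 = 195 − 4·45
15 = −4·3750 + 77·195
So 15 = (-4)·3750 + (77)·195.

15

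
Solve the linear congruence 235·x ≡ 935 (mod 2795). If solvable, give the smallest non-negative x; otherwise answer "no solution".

337

First find gcd(235, 2795):
2795 = 11×235 + 210
235 = 1×210 + 25
210 = 8×25 + 10
25 = 2×10 + 5
10 = 2×5 + 0
gcd = 5 and 5 | 935, so solutions exist. Divide through by 5: 47x ≡ 187 (mod 559).
Now find 47⁻¹ mod 559:
559 = 11·47 + 42
47 = 1·42 + 5
42 = 8·5 + 2
5 = 2·2 + 1
2 = 2·1 + 0
Back-substitute:
1 = 5 − 2·2
1 = −2·42 + 17·5
1 = 17·47 − 19·42
1 = −19·559 + 226·47
So 47⁻¹ ≡ 226 (mod 559).
Then x ≡ 226·187 ≡ 337 (mod 559); the smallest non-negative solution is x = 337.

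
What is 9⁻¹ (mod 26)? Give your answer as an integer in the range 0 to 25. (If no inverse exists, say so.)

Extended Euclidean algorithm:
26 = 2*9 + 8
9 = 1*8 + 1
8 = 8*1 + 0
Since gcd(9, 26) = 1, back-substitute to write 1 as a combination:
1 = 9 − 8
1 = −26 + 3·9
So 9·3 ≡ 1 (mod 26).

3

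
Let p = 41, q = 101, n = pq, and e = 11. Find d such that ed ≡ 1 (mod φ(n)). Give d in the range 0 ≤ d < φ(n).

φ(n) = (p−1)(q−1) = 40·100 = 4000.
Need d with 11·d ≡ 1 (mod 4000). Apply the extended Euclidean algorithm:
4000 = 363*11 + 7
11 = 1*7 + 4
7 = 1*4 + 3
4 = 1*3 + 1
3 = 3*1 + 0
Back-substitute:
1 = 4 − 3
1 = −7 + 2·4
1 = 2·11 − 3·7
1 = −3·4000 + 1091·11
So 11·1091 ≡ 1 (mod 4000), hence d = 1091.

1091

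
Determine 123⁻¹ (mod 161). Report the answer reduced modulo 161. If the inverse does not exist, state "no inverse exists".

72

gcd(161, 123) by repeated division:
161 = 1×123 + 38
123 = 3×38 + 9
38 = 4×9 + 2
9 = 4×2 + 1
2 = 2×1 + 0
The gcd is 1. Working backward:
1 = 9 − 4·2
1 = −4·38 + 17·9
1 = 17·123 − 55·38
1 = −55·161 + 72·123
So 123·72 ≡ 1 (mod 161).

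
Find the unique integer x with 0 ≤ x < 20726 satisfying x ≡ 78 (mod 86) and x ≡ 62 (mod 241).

Write x = 78 + 86·k. Then 86·k ≡ 62 − 78 ≡ 225 (mod 241).
Need 86⁻¹ mod 241. Extended Euclid on (241, 86):
241 = 2·86 + 69
86 = 1·69 + 17
69 = 4·17 + 1
17 = 17·1 + 0
Back-substitute:
1 = 69 − 4·17
1 = −4·86 + 5·69
1 = 5·241 − 14·86
86⁻¹ ≡ 227 (mod 241), so k ≡ 227·225 ≡ 224 (mod 241).
x = 78 + 86·224 = 19342.

19342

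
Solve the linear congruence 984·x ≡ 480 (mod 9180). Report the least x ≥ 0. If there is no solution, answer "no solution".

First find gcd(984, 9180):
9180 = 9·984 + 324
984 = 3·324 + 12
324 = 27·12 + 0
gcd = 12 and 12 | 480, so solutions exist. Divide through by 12: 82x ≡ 40 (mod 765).
Now find 82⁻¹ mod 765:
765 = 9*82 + 27
82 = 3*27 + 1
27 = 27*1 + 0
Back-substitute:
1 = 82 − 3·27
1 = −3·765 + 28·82
So 82⁻¹ ≡ 28 (mod 765).
Then x ≡ 28·40 ≡ 355 (mod 765); the smallest non-negative solution is x = 355.

355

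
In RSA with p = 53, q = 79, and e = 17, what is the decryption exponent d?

φ(n) = (p−1)(q−1) = 52·78 = 4056.
Need d with 17·d ≡ 1 (mod 4056). Apply the extended Euclidean algorithm:
4056 = 238·17 + 10
17 = 1·10 + 7
10 = 1·7 + 3
7 = 2·3 + 1
3 = 3·1 + 0
Back-substitute:
1 = 7 − 2·3
1 = −2·10 + 3·7
1 = 3·17 − 5·10
1 = −5·4056 + 1193·17
So 17·1193 ≡ 1 (mod 4056), hence d = 1193.

1193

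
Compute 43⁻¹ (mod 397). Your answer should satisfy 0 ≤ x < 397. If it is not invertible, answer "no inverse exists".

Extended Euclidean algorithm:
397 = 9×43 + 10
43 = 4×10 + 3
10 = 3×3 + 1
3 = 3×1 + 0
Since gcd(43, 397) = 1, back-substitute to write 1 as a combination:
1 = 10 − 3·3
1 = −3·43 + 13·10
1 = 13·397 − 120·43
Thus 43·(-120) ≡ 1 (mod 397); reducing, -120 mod 397 = 277.

277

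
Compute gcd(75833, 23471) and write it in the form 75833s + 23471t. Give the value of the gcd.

Apply Euclid's algorithm to 75833 and 23471:
75833 = 3·23471 + 5420
23471 = 4·5420 + 1791
5420 = 3·1791 + 47
1791 = 38·47 + 5
47 = 9·5 + 2
5 = 2·2 + 1
2 = 2·1 + 0
gcd(75833, 23471) = 1.
Back-substituting:
1 = 5 − 2·2
1 = −2·47 + 19·5
1 = 19·1791 − 724·47
1 = −724·5420 + 2191·1791
1 = 2191·23471 − 9488·5420
1 = −9488·75833 + 30655·23471
So 1 = (-9488)·75833 + (30655)·23471.

1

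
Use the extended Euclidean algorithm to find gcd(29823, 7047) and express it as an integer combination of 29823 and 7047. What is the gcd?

3

Repeated division:
29823 = 4×7047 + 1635
7047 = 4×1635 + 507
1635 = 3×507 + 114
507 = 4×114 + 51
114 = 2×51 + 12
51 = 4×12 + 3
12 = 4×3 + 0
gcd(29823, 7047) = 3.
Express as a combination:
3 = 51 − 4·12
3 = −4·114 + 9·51
3 = 9·507 − 40·114
3 = −40·1635 + 129·507
3 = 129·7047 − 556·1635
3 = −556·29823 + 2353·7047
So 3 = (-556)·29823 + (2353)·7047.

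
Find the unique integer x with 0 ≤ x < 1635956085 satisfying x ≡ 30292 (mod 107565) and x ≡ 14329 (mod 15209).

1033192117

Write x = 30292 + 107565·k. Then 107565·k ≡ 14329 − 30292 ≡ 14455 (mod 15209).
Need 107565⁻¹ mod 15209. Extended Euclid on (15209, 1102):
15209 = 13×1102 + 883
1102 = 1×883 + 219
883 = 4×219 + 7
219 = 31×7 + 2
7 = 3×2 + 1
2 = 2×1 + 0
Back-substitute:
1 = 7 − 3·2
1 = −3·219 + 94·7
1 = 94·883 − 379·219
1 = −379·1102 + 473·883
1 = 473·15209 − 6528·1102
107565⁻¹ ≡ 8681 (mod 15209), so k ≡ 8681·14455 ≡ 9605 (mod 15209).
x = 30292 + 107565·9605 = 1033192117.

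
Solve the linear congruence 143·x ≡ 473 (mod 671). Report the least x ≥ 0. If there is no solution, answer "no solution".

8

First find gcd(143, 671):
671 = 4·143 + 99
143 = 1·99 + 44
99 = 2·44 + 11
44 = 4·11 + 0
gcd = 11 and 11 | 473, so solutions exist. Divide through by 11: 13x ≡ 43 (mod 61).
Now find 13⁻¹ mod 61:
61 = 4×13 + 9
13 = 1×9 + 4
9 = 2×4 + 1
4 = 4×1 + 0
Back-substitute:
1 = 9 − 2·4
1 = −2·13 + 3·9
1 = 3·61 − 14·13
So 13·(-14) ≡ 1 (mod 61), i.e. 13⁻¹ ≡ 47.
Then x ≡ 47·43 ≡ 8 (mod 61); the smallest non-negative solution is x = 8.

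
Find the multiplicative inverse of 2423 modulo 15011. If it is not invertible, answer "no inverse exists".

Extended Euclidean algorithm:
15011 = 6×2423 + 473
2423 = 5×473 + 58
473 = 8×58 + 9
58 = 6×9 + 4
9 = 2×4 + 1
4 = 4×1 + 0
The gcd is 1. Working backward:
1 = 9 − 2·4
1 = −2·58 + 13·9
1 = 13·473 − 106·58
1 = −106·2423 + 543·473
1 = 543·15011 − 3364·2423
Hence 2423⁻¹ ≡ -3364 ≡ 11647 (mod 15011).

11647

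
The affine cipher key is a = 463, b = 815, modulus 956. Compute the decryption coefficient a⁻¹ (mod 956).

223

Extended Euclidean algorithm:
956 = 2×463 + 30
463 = 15×30 + 13
30 = 2×13 + 4
13 = 3×4 + 1
4 = 4×1 + 0
gcd = 1, so the inverse exists. Back-substitute:
1 = 13 − 3·4
1 = −3·30 + 7·13
1 = 7·463 − 108·30
1 = −108·956 + 223·463
So 463·223 ≡ 1 (mod 956).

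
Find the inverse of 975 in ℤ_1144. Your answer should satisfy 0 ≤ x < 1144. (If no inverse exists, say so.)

no inverse exists

Euclidean algorithm on 1144, 975:
1144 = 1*975 + 169
975 = 5*169 + 130
169 = 1*130 + 39
130 = 3*39 + 13
39 = 3*13 + 0
Since gcd = 13 > 1, 975 is not a unit mod 1144.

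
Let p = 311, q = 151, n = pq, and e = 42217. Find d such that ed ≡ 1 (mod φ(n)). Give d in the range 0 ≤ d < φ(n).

φ(n) = (p−1)(q−1) = 310·150 = 46500.
Need d with 42217·d ≡ 1 (mod 46500). Apply the extended Euclidean algorithm:
46500 = 1·42217 + 4283
42217 = 9·4283 + 3670
4283 = 1·3670 + 613
3670 = 5·613 + 605
613 = 1·605 + 8
605 = 75·8 + 5
8 = 1·5 + 3
5 = 1·3 + 2
3 = 1·2 + 1
2 = 2·1 + 0
Back-substitute:
1 = 3 − 2
1 = −5 + 2·3
1 = 2·8 − 3·5
1 = −3·605 + 227·8
1 = 227·613 − 230·605
1 = −230·3670 + 1377·613
1 = 1377·4283 − 1607·3670
1 = −1607·42217 + 15840·4283
1 = 15840·46500 − 17447·42217
So 42217·(-17447) ≡ 1 (mod 46500), hence d ≡ -17447 ≡ 29053 (mod 46500).

29053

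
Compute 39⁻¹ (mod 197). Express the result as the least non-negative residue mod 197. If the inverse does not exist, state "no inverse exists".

96

Apply the Euclidean algorithm to 197 and 39:
197 = 5*39 + 2
39 = 19*2 + 1
2 = 2*1 + 0
Since gcd(39, 197) = 1, back-substitute to write 1 as a combination:
1 = 39 − 19·2
1 = −19·197 + 96·39
So 39·96 ≡ 1 (mod 197).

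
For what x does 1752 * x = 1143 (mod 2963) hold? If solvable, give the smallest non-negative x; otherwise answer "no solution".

1954

First find gcd(1752, 2963):
2963 = 1*1752 + 1211
1752 = 1*1211 + 541
1211 = 2*541 + 129
541 = 4*129 + 25
129 = 5*25 + 4
25 = 6*4 + 1
4 = 4*1 + 0
gcd = 1, so a unique solution mod 2963 exists.
Back-substitute for the Bézout coefficients:
1 = 25 − 6·4
1 = −6·129 + 31·25
1 = 31·541 − 130·129
1 = −130·1211 + 291·541
1 = 291·1752 − 421·1211
1 = −421·2963 + 712·1752
So 1752·(712) ≡ 1 (mod 2963), giving 1752⁻¹ ≡ 712.
x ≡ 1752⁻¹·1143 ≡ 712·1143 ≡ 1954 (mod 2963).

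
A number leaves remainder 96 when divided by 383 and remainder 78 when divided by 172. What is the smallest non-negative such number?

Write x = 96 + 383·k. Then 383·k ≡ 78 − 96 ≡ 154 (mod 172).
Need 383⁻¹ mod 172. Extended Euclid on (172, 39):
172 = 4×39 + 16
39 = 2×16 + 7
16 = 2×7 + 2
7 = 3×2 + 1
2 = 2×1 + 0
Back-substitute:
1 = 7 − 3·2
1 = −3·16 + 7·7
1 = 7·39 − 17·16
1 = −17·172 + 75·39
383⁻¹ ≡ 75 (mod 172), so k ≡ 75·154 ≡ 26 (mod 172).
x = 96 + 383·26 = 10054.

10054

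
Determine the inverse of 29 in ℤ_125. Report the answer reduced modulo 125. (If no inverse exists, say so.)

Extended Euclidean algorithm:
125 = 4*29 + 9
29 = 3*9 + 2
9 = 4*2 + 1
2 = 2*1 + 0
gcd = 1, so the inverse exists. Back-substitute:
1 = 9 − 4·2
1 = −4·29 + 13·9
1 = 13·125 − 56·29
So 29·(-56) ≡ 1 (mod 125), and -56 ≡ 69 (mod 125).

69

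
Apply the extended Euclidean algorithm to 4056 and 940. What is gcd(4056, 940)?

4

Repeated division:
4056 = 4*940 + 296
940 = 3*296 + 52
296 = 5*52 + 36
52 = 1*36 + 16
36 = 2*16 + 4
16 = 4*4 + 0
gcd(4056, 940) = 4.
Express as a combination:
4 = 36 − 2·16
4 = −2·52 + 3·36
4 = 3·296 − 17·52
4 = −17·940 + 54·296
4 = 54·4056 − 233·940
So 4 = (54)·4056 + (-233)·940.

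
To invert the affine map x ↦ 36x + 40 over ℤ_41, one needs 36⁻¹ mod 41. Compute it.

Run Euclid on (41, 36):
41 = 1×36 + 5
36 = 7×5 + 1
5 = 5×1 + 0
gcd = 1, so the inverse exists. Back-substitute:
1 = 36 − 7·5
1 = −7·41 + 8·36
So 36·8 ≡ 1 (mod 41).

8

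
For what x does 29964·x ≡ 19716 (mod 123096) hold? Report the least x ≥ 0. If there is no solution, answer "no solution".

First find gcd(29964, 123096):
123096 = 4·29964 + 3240
29964 = 9·3240 + 804
3240 = 4·804 + 24
804 = 33·24 + 12
24 = 2·12 + 0
gcd = 12 and 12 | 19716, so solutions exist. Divide through by 12: 2497x ≡ 1643 (mod 10258).
Now find 2497⁻¹ mod 10258:
10258 = 4·2497 + 270
2497 = 9·270 + 67
270 = 4·67 + 2
67 = 33·2 + 1
2 = 2·1 + 0
Back-substitute:
1 = 67 − 33·2
1 = −33·270 + 133·67
1 = 133·2497 − 1230·270
1 = −1230·10258 + 5053·2497
So 2497⁻¹ ≡ 5053 (mod 10258).
Then x ≡ 5053·1643 ≡ 3357 (mod 10258); the smallest non-negative solution is x = 3357.

3357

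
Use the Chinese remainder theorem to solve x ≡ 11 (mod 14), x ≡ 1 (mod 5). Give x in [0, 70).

Write x = 11 + 14·k. Then 14·k ≡ 1 − 11 ≡ 0 (mod 5).
Need 14⁻¹ mod 5. Extended Euclid on (5, 4):
5 = 1×4 + 1
4 = 4×1 + 0
Back-substitute:
1 = 5 − 4
14⁻¹ ≡ 4 (mod 5), so k ≡ 4·0 ≡ 0 (mod 5).
x = 11 + 14·0 = 11.

11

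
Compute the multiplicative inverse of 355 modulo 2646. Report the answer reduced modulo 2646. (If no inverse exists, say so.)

Extended Euclidean algorithm:
2646 = 7×355 + 161
355 = 2×161 + 33
161 = 4×33 + 29
33 = 1×29 + 4
29 = 7×4 + 1
4 = 4×1 + 0
gcd = 1, so the inverse exists. Back-substitute:
1 = 29 − 7·4
1 = −7·33 + 8·29
1 = 8·161 − 39·33
1 = −39·355 + 86·161
1 = 86·2646 − 641·355
Thus 355·(-641) ≡ 1 (mod 2646); reducing, -641 mod 2646 = 2005.

2005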